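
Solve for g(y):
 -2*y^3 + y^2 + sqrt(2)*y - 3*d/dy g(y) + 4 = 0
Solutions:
 g(y) = C1 - y^4/6 + y^3/9 + sqrt(2)*y^2/6 + 4*y/3


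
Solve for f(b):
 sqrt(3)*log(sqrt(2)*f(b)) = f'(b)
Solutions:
 -2*sqrt(3)*Integral(1/(2*log(_y) + log(2)), (_y, f(b)))/3 = C1 - b


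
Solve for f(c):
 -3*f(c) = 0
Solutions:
 f(c) = 0


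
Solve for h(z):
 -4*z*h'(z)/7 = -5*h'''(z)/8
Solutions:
 h(z) = C1 + Integral(C2*airyai(2*70^(2/3)*z/35) + C3*airybi(2*70^(2/3)*z/35), z)


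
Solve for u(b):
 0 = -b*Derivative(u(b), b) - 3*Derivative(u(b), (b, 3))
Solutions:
 u(b) = C1 + Integral(C2*airyai(-3^(2/3)*b/3) + C3*airybi(-3^(2/3)*b/3), b)


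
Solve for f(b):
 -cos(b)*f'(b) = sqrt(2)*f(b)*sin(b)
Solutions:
 f(b) = C1*cos(b)^(sqrt(2))


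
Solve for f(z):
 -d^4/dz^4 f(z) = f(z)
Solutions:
 f(z) = (C1*sin(sqrt(2)*z/2) + C2*cos(sqrt(2)*z/2))*exp(-sqrt(2)*z/2) + (C3*sin(sqrt(2)*z/2) + C4*cos(sqrt(2)*z/2))*exp(sqrt(2)*z/2)


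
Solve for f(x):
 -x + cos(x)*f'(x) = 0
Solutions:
 f(x) = C1 + Integral(x/cos(x), x)


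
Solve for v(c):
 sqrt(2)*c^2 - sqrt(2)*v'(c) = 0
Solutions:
 v(c) = C1 + c^3/3


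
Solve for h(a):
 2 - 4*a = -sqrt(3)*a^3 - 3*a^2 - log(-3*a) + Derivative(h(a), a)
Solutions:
 h(a) = C1 + sqrt(3)*a^4/4 + a^3 - 2*a^2 + a*log(-a) + a*(1 + log(3))


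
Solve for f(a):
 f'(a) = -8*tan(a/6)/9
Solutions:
 f(a) = C1 + 16*log(cos(a/6))/3


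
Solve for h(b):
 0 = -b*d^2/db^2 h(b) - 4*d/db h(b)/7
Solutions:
 h(b) = C1 + C2*b^(3/7)


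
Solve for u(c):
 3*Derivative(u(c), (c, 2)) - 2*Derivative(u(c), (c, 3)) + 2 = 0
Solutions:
 u(c) = C1 + C2*c + C3*exp(3*c/2) - c^2/3


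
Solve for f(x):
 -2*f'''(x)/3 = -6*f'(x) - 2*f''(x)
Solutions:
 f(x) = C1 + C2*exp(3*x*(1 - sqrt(5))/2) + C3*exp(3*x*(1 + sqrt(5))/2)


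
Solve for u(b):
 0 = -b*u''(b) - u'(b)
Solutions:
 u(b) = C1 + C2*log(b)


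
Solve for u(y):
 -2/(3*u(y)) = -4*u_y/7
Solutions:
 u(y) = -sqrt(C1 + 21*y)/3
 u(y) = sqrt(C1 + 21*y)/3


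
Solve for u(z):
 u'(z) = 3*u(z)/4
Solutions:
 u(z) = C1*exp(3*z/4)


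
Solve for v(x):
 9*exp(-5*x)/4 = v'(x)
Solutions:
 v(x) = C1 - 9*exp(-5*x)/20


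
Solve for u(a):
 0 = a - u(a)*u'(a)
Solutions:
 u(a) = -sqrt(C1 + a^2)
 u(a) = sqrt(C1 + a^2)


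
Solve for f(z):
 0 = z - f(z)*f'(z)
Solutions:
 f(z) = -sqrt(C1 + z^2)
 f(z) = sqrt(C1 + z^2)


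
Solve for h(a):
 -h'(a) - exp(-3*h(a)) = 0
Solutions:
 h(a) = log(C1 - 3*a)/3
 h(a) = log((-3^(1/3) - 3^(5/6)*I)*(C1 - a)^(1/3)/2)
 h(a) = log((-3^(1/3) + 3^(5/6)*I)*(C1 - a)^(1/3)/2)


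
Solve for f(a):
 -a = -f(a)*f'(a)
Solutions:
 f(a) = -sqrt(C1 + a^2)
 f(a) = sqrt(C1 + a^2)


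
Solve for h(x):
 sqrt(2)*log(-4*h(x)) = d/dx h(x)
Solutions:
 -sqrt(2)*Integral(1/(log(-_y) + 2*log(2)), (_y, h(x)))/2 = C1 - x


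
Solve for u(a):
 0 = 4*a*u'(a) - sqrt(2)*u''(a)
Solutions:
 u(a) = C1 + C2*erfi(2^(1/4)*a)


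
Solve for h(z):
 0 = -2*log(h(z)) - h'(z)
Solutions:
 li(h(z)) = C1 - 2*z


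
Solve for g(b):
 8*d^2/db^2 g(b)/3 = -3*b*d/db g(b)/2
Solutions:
 g(b) = C1 + C2*erf(3*sqrt(2)*b/8)


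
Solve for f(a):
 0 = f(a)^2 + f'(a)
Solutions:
 f(a) = 1/(C1 + a)


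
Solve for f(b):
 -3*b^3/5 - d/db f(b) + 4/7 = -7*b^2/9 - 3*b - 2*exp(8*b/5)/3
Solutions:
 f(b) = C1 - 3*b^4/20 + 7*b^3/27 + 3*b^2/2 + 4*b/7 + 5*exp(8*b/5)/12


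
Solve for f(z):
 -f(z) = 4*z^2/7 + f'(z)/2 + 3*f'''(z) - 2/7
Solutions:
 f(z) = C1*exp(-2^(1/3)*z*(-(18 + sqrt(326))^(1/3) + 2^(1/3)/(18 + sqrt(326))^(1/3))/12)*sin(2^(1/3)*sqrt(3)*z*(2^(1/3)/(18 + sqrt(326))^(1/3) + (18 + sqrt(326))^(1/3))/12) + C2*exp(-2^(1/3)*z*(-(18 + sqrt(326))^(1/3) + 2^(1/3)/(18 + sqrt(326))^(1/3))/12)*cos(2^(1/3)*sqrt(3)*z*(2^(1/3)/(18 + sqrt(326))^(1/3) + (18 + sqrt(326))^(1/3))/12) + C3*exp(2^(1/3)*z*(-(18 + sqrt(326))^(1/3) + 2^(1/3)/(18 + sqrt(326))^(1/3))/6) - 4*z^2/7 + 4*z/7


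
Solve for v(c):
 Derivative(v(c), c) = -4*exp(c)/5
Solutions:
 v(c) = C1 - 4*exp(c)/5


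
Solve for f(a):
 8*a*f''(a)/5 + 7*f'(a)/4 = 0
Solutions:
 f(a) = C1 + C2/a^(3/32)


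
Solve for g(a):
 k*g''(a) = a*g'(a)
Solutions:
 g(a) = C1 + C2*erf(sqrt(2)*a*sqrt(-1/k)/2)/sqrt(-1/k)


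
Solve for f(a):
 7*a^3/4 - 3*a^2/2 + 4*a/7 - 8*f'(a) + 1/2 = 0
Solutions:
 f(a) = C1 + 7*a^4/128 - a^3/16 + a^2/28 + a/16


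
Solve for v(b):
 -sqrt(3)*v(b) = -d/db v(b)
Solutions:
 v(b) = C1*exp(sqrt(3)*b)


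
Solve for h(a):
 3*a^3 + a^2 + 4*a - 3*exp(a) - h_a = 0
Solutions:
 h(a) = C1 + 3*a^4/4 + a^3/3 + 2*a^2 - 3*exp(a)


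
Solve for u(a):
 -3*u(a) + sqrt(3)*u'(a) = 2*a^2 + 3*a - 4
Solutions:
 u(a) = C1*exp(sqrt(3)*a) - 2*a^2/3 - a - 4*sqrt(3)*a/9 - sqrt(3)/3 + 8/9


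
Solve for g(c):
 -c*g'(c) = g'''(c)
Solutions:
 g(c) = C1 + Integral(C2*airyai(-c) + C3*airybi(-c), c)


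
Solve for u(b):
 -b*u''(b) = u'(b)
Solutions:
 u(b) = C1 + C2*log(b)


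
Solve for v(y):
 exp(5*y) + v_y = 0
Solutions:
 v(y) = C1 - exp(5*y)/5


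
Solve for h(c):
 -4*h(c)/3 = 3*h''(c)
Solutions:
 h(c) = C1*sin(2*c/3) + C2*cos(2*c/3)


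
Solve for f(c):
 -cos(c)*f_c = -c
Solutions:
 f(c) = C1 + Integral(c/cos(c), c)


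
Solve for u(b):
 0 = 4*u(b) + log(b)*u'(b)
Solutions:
 u(b) = C1*exp(-4*li(b))


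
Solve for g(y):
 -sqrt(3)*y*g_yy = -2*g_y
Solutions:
 g(y) = C1 + C2*y^(1 + 2*sqrt(3)/3)


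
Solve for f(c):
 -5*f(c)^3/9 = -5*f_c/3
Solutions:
 f(c) = -sqrt(6)*sqrt(-1/(C1 + c))/2
 f(c) = sqrt(6)*sqrt(-1/(C1 + c))/2


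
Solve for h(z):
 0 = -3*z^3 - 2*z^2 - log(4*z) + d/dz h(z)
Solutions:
 h(z) = C1 + 3*z^4/4 + 2*z^3/3 + z*log(z) - z + z*log(4)


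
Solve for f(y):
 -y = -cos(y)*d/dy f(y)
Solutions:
 f(y) = C1 + Integral(y/cos(y), y)


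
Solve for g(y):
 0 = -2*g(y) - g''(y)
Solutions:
 g(y) = C1*sin(sqrt(2)*y) + C2*cos(sqrt(2)*y)


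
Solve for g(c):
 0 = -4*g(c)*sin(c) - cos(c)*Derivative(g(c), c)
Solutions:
 g(c) = C1*cos(c)^4


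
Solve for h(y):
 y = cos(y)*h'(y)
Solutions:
 h(y) = C1 + Integral(y/cos(y), y)


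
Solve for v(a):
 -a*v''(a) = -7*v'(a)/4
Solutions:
 v(a) = C1 + C2*a^(11/4)


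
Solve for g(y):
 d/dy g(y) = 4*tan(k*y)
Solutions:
 g(y) = C1 + 4*Piecewise((-log(cos(k*y))/k, Ne(k, 0)), (0, True))


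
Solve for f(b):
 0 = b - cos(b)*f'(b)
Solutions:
 f(b) = C1 + Integral(b/cos(b), b)


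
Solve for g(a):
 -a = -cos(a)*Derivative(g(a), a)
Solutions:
 g(a) = C1 + Integral(a/cos(a), a)


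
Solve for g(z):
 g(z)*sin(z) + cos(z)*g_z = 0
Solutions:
 g(z) = C1*cos(z)


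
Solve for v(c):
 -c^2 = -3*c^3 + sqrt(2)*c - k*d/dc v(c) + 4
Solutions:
 v(c) = C1 - 3*c^4/(4*k) + c^3/(3*k) + sqrt(2)*c^2/(2*k) + 4*c/k


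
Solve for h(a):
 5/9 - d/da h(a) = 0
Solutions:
 h(a) = C1 + 5*a/9


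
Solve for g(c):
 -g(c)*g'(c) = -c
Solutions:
 g(c) = -sqrt(C1 + c^2)
 g(c) = sqrt(C1 + c^2)


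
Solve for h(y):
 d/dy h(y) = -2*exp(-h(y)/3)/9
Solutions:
 h(y) = 3*log(C1 - 2*y/27)


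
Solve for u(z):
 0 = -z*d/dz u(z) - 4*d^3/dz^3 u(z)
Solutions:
 u(z) = C1 + Integral(C2*airyai(-2^(1/3)*z/2) + C3*airybi(-2^(1/3)*z/2), z)


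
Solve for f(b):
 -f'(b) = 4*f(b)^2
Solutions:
 f(b) = 1/(C1 + 4*b)


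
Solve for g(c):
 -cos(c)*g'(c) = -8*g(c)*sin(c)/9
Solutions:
 g(c) = C1/cos(c)^(8/9)


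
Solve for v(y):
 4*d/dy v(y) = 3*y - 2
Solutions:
 v(y) = C1 + 3*y^2/8 - y/2


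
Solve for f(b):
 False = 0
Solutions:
 f(b) = C1 - 5*b*acos(-b/2)/7 + zoo*b - 5*sqrt(4 - b^2)/7


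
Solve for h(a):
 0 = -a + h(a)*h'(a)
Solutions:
 h(a) = -sqrt(C1 + a^2)
 h(a) = sqrt(C1 + a^2)


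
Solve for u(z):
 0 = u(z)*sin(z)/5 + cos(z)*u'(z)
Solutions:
 u(z) = C1*cos(z)^(1/5)


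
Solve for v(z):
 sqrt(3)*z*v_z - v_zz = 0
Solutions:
 v(z) = C1 + C2*erfi(sqrt(2)*3^(1/4)*z/2)


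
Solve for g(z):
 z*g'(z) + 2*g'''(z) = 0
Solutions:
 g(z) = C1 + Integral(C2*airyai(-2^(2/3)*z/2) + C3*airybi(-2^(2/3)*z/2), z)


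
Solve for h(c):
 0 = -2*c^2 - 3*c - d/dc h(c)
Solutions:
 h(c) = C1 - 2*c^3/3 - 3*c^2/2


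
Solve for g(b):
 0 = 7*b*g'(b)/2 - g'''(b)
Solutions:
 g(b) = C1 + Integral(C2*airyai(2^(2/3)*7^(1/3)*b/2) + C3*airybi(2^(2/3)*7^(1/3)*b/2), b)


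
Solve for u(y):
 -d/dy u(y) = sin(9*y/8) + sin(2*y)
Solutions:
 u(y) = C1 + 8*cos(9*y/8)/9 + cos(2*y)/2


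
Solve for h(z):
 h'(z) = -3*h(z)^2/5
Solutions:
 h(z) = 5/(C1 + 3*z)


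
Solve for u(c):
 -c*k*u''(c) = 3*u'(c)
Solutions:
 u(c) = C1 + c^(((re(k) - 3)*re(k) + im(k)^2)/(re(k)^2 + im(k)^2))*(C2*sin(3*log(c)*Abs(im(k))/(re(k)^2 + im(k)^2)) + C3*cos(3*log(c)*im(k)/(re(k)^2 + im(k)^2)))


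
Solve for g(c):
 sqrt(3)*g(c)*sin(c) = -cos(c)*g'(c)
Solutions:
 g(c) = C1*cos(c)^(sqrt(3))


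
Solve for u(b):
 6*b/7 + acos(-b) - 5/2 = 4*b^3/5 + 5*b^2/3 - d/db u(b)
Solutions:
 u(b) = C1 + b^4/5 + 5*b^3/9 - 3*b^2/7 - b*acos(-b) + 5*b/2 - sqrt(1 - b^2)


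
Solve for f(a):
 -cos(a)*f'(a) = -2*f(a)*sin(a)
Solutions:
 f(a) = C1/cos(a)^2


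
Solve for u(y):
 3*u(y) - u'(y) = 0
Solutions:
 u(y) = C1*exp(3*y)


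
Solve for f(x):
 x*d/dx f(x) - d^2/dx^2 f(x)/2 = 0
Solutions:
 f(x) = C1 + C2*erfi(x)


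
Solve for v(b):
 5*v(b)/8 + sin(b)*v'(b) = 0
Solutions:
 v(b) = C1*(cos(b) + 1)^(5/16)/(cos(b) - 1)^(5/16)


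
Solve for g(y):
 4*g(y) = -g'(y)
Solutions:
 g(y) = C1*exp(-4*y)


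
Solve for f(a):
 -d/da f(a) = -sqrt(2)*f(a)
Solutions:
 f(a) = C1*exp(sqrt(2)*a)


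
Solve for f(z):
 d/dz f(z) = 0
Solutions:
 f(z) = C1


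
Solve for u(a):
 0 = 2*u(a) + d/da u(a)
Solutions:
 u(a) = C1*exp(-2*a)


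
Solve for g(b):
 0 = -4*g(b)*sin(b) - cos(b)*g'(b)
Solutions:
 g(b) = C1*cos(b)^4


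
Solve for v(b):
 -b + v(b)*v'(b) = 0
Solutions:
 v(b) = -sqrt(C1 + b^2)
 v(b) = sqrt(C1 + b^2)


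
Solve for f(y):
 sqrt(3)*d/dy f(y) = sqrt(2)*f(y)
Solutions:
 f(y) = C1*exp(sqrt(6)*y/3)


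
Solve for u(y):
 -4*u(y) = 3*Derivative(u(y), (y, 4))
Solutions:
 u(y) = (C1*sin(3^(3/4)*y/3) + C2*cos(3^(3/4)*y/3))*exp(-3^(3/4)*y/3) + (C3*sin(3^(3/4)*y/3) + C4*cos(3^(3/4)*y/3))*exp(3^(3/4)*y/3)


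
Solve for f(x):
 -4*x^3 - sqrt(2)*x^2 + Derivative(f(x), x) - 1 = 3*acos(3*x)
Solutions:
 f(x) = C1 + x^4 + sqrt(2)*x^3/3 + 3*x*acos(3*x) + x - sqrt(1 - 9*x^2)


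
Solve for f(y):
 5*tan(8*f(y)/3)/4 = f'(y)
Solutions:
 f(y) = -3*asin(C1*exp(10*y/3))/8 + 3*pi/8
 f(y) = 3*asin(C1*exp(10*y/3))/8


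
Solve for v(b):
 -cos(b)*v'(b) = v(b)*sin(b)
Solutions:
 v(b) = C1*cos(b)


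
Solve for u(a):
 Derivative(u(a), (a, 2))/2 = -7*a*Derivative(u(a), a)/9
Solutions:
 u(a) = C1 + C2*erf(sqrt(7)*a/3)


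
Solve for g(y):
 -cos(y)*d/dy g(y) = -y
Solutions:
 g(y) = C1 + Integral(y/cos(y), y)


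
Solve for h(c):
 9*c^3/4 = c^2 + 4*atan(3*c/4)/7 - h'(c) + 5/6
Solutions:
 h(c) = C1 - 9*c^4/16 + c^3/3 + 4*c*atan(3*c/4)/7 + 5*c/6 - 8*log(9*c^2 + 16)/21


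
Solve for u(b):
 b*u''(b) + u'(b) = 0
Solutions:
 u(b) = C1 + C2*log(b)


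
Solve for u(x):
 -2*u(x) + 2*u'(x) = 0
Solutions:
 u(x) = C1*exp(x)


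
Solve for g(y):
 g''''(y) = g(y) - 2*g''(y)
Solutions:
 g(y) = C1*exp(-y*sqrt(-1 + sqrt(2))) + C2*exp(y*sqrt(-1 + sqrt(2))) + C3*sin(y*sqrt(1 + sqrt(2))) + C4*cos(y*sqrt(1 + sqrt(2)))


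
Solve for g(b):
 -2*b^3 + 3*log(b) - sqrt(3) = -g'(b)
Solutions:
 g(b) = C1 + b^4/2 - 3*b*log(b) + sqrt(3)*b + 3*b


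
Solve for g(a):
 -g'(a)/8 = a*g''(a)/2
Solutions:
 g(a) = C1 + C2*a^(3/4)


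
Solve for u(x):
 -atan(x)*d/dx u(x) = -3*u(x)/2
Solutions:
 u(x) = C1*exp(3*Integral(1/atan(x), x)/2)


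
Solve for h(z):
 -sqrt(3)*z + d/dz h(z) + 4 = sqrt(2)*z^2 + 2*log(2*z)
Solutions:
 h(z) = C1 + sqrt(2)*z^3/3 + sqrt(3)*z^2/2 + 2*z*log(z) - 6*z + z*log(4)


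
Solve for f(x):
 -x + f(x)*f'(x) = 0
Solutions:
 f(x) = -sqrt(C1 + x^2)
 f(x) = sqrt(C1 + x^2)


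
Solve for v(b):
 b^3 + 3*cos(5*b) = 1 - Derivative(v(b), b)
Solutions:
 v(b) = C1 - b^4/4 + b - 3*sin(5*b)/5


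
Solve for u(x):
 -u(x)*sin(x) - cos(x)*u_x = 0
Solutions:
 u(x) = C1*cos(x)


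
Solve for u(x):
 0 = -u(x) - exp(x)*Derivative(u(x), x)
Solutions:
 u(x) = C1*exp(exp(-x))


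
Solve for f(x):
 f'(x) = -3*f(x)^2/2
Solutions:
 f(x) = 2/(C1 + 3*x)


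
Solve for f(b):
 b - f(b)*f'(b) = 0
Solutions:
 f(b) = -sqrt(C1 + b^2)
 f(b) = sqrt(C1 + b^2)


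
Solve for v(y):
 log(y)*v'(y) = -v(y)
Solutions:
 v(y) = C1*exp(-li(y))


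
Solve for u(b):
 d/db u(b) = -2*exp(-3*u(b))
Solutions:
 u(b) = log(C1 - 6*b)/3
 u(b) = log((-3^(1/3) - 3^(5/6)*I)*(C1 - 2*b)^(1/3)/2)
 u(b) = log((-3^(1/3) + 3^(5/6)*I)*(C1 - 2*b)^(1/3)/2)


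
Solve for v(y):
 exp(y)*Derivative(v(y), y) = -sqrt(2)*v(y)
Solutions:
 v(y) = C1*exp(sqrt(2)*exp(-y))


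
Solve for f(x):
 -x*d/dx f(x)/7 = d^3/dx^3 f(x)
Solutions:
 f(x) = C1 + Integral(C2*airyai(-7^(2/3)*x/7) + C3*airybi(-7^(2/3)*x/7), x)


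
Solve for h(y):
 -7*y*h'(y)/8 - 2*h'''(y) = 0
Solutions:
 h(y) = C1 + Integral(C2*airyai(-2^(2/3)*7^(1/3)*y/4) + C3*airybi(-2^(2/3)*7^(1/3)*y/4), y)


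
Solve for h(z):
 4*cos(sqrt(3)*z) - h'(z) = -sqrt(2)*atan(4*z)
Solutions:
 h(z) = C1 + sqrt(2)*(z*atan(4*z) - log(16*z^2 + 1)/8) + 4*sqrt(3)*sin(sqrt(3)*z)/3


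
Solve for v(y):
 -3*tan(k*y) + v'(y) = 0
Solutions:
 v(y) = C1 + 3*Piecewise((-log(cos(k*y))/k, Ne(k, 0)), (0, True))


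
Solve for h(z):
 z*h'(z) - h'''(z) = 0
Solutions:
 h(z) = C1 + Integral(C2*airyai(z) + C3*airybi(z), z)


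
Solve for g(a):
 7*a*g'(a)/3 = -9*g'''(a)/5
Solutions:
 g(a) = C1 + Integral(C2*airyai(-35^(1/3)*a/3) + C3*airybi(-35^(1/3)*a/3), a)


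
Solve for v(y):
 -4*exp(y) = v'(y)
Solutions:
 v(y) = C1 - 4*exp(y)


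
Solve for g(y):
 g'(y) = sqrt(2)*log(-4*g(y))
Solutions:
 -sqrt(2)*Integral(1/(log(-_y) + 2*log(2)), (_y, g(y)))/2 = C1 - y


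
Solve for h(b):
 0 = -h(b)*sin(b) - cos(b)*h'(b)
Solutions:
 h(b) = C1*cos(b)


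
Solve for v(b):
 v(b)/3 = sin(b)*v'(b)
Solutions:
 v(b) = C1*(cos(b) - 1)^(1/6)/(cos(b) + 1)^(1/6)


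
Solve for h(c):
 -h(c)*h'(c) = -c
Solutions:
 h(c) = -sqrt(C1 + c^2)
 h(c) = sqrt(C1 + c^2)


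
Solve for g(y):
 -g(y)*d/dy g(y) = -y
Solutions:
 g(y) = -sqrt(C1 + y^2)
 g(y) = sqrt(C1 + y^2)


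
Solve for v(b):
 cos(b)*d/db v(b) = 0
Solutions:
 v(b) = C1


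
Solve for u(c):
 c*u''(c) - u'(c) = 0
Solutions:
 u(c) = C1 + C2*c^2


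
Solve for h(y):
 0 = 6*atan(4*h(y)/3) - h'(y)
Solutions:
 Integral(1/atan(4*_y/3), (_y, h(y))) = C1 + 6*y


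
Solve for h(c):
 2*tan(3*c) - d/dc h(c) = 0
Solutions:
 h(c) = C1 - 2*log(cos(3*c))/3


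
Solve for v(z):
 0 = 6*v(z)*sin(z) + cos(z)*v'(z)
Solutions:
 v(z) = C1*cos(z)^6


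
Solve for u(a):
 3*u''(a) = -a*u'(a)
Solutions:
 u(a) = C1 + C2*erf(sqrt(6)*a/6)


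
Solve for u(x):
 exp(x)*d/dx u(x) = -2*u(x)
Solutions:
 u(x) = C1*exp(2*exp(-x))


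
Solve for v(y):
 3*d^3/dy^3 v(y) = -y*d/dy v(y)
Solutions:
 v(y) = C1 + Integral(C2*airyai(-3^(2/3)*y/3) + C3*airybi(-3^(2/3)*y/3), y)


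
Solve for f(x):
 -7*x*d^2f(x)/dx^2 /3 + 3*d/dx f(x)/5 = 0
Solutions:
 f(x) = C1 + C2*x^(44/35)


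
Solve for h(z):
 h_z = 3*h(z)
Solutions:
 h(z) = C1*exp(3*z)


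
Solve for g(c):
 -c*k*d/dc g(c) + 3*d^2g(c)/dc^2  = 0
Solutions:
 g(c) = Piecewise((-sqrt(6)*sqrt(pi)*C1*erf(sqrt(6)*c*sqrt(-k)/6)/(2*sqrt(-k)) - C2, (k > 0) | (k < 0)), (-C1*c - C2, True))


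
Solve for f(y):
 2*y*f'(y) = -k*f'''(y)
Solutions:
 f(y) = C1 + Integral(C2*airyai(2^(1/3)*y*(-1/k)^(1/3)) + C3*airybi(2^(1/3)*y*(-1/k)^(1/3)), y)


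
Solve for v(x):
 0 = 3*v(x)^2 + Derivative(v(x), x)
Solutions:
 v(x) = 1/(C1 + 3*x)


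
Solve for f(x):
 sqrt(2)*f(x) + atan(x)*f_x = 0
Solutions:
 f(x) = C1*exp(-sqrt(2)*Integral(1/atan(x), x))


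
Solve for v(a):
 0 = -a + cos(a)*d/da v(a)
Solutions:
 v(a) = C1 + Integral(a/cos(a), a)


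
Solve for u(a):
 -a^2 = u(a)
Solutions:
 u(a) = -a^2


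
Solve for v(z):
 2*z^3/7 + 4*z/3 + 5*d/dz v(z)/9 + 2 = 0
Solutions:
 v(z) = C1 - 9*z^4/70 - 6*z^2/5 - 18*z/5


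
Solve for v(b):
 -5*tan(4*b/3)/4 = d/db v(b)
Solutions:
 v(b) = C1 + 15*log(cos(4*b/3))/16


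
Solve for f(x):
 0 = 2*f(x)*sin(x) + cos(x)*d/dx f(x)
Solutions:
 f(x) = C1*cos(x)^2


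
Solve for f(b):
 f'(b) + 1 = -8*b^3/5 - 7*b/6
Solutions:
 f(b) = C1 - 2*b^4/5 - 7*b^2/12 - b


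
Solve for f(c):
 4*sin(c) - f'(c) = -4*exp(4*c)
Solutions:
 f(c) = C1 + exp(4*c) - 4*cos(c)


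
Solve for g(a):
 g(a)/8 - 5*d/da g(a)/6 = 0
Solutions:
 g(a) = C1*exp(3*a/20)


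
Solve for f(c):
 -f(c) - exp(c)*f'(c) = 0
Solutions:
 f(c) = C1*exp(exp(-c))


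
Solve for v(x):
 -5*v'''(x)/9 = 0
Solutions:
 v(x) = C1 + C2*x + C3*x^2


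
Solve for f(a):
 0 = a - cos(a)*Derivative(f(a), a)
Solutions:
 f(a) = C1 + Integral(a/cos(a), a)


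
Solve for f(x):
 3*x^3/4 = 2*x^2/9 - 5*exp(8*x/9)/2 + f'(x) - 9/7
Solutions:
 f(x) = C1 + 3*x^4/16 - 2*x^3/27 + 9*x/7 + 45*exp(8*x/9)/16


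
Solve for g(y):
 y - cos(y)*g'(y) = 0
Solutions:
 g(y) = C1 + Integral(y/cos(y), y)


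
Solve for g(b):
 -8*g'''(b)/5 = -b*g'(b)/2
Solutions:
 g(b) = C1 + Integral(C2*airyai(2^(2/3)*5^(1/3)*b/4) + C3*airybi(2^(2/3)*5^(1/3)*b/4), b)


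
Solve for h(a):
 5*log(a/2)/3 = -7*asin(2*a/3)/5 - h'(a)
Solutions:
 h(a) = C1 - 5*a*log(a)/3 - 7*a*asin(2*a/3)/5 + 5*a*log(2)/3 + 5*a/3 - 7*sqrt(9 - 4*a^2)/10


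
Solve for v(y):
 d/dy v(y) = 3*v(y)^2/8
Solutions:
 v(y) = -8/(C1 + 3*y)


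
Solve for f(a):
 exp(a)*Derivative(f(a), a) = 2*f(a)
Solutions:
 f(a) = C1*exp(-2*exp(-a))


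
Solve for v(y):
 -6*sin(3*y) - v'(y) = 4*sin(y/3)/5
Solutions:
 v(y) = C1 + 12*cos(y/3)/5 + 2*cos(3*y)


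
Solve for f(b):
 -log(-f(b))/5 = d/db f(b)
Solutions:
 -li(-f(b)) = C1 - b/5


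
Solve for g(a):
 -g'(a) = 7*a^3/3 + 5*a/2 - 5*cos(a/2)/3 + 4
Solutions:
 g(a) = C1 - 7*a^4/12 - 5*a^2/4 - 4*a + 10*sin(a/2)/3


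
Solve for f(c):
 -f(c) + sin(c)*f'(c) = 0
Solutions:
 f(c) = C1*sqrt(cos(c) - 1)/sqrt(cos(c) + 1)


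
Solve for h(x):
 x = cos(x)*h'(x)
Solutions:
 h(x) = C1 + Integral(x/cos(x), x)


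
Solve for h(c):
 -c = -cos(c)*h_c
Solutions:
 h(c) = C1 + Integral(c/cos(c), c)


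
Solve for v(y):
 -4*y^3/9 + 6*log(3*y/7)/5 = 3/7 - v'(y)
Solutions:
 v(y) = C1 + y^4/9 - 6*y*log(y)/5 - 6*y*log(3)/5 + 57*y/35 + 6*y*log(7)/5


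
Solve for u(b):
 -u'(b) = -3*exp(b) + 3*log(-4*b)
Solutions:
 u(b) = C1 - 3*b*log(-b) + 3*b*(1 - 2*log(2)) + 3*exp(b)


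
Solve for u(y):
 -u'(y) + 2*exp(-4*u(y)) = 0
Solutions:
 u(y) = log(-I*(C1 + 8*y)^(1/4))
 u(y) = log(I*(C1 + 8*y)^(1/4))
 u(y) = log(-(C1 + 8*y)^(1/4))
 u(y) = log(C1 + 8*y)/4


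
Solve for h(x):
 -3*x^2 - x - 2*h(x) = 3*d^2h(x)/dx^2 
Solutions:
 h(x) = C1*sin(sqrt(6)*x/3) + C2*cos(sqrt(6)*x/3) - 3*x^2/2 - x/2 + 9/2


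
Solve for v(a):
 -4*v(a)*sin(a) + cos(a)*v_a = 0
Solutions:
 v(a) = C1/cos(a)^4


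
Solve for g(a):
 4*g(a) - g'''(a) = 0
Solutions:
 g(a) = C3*exp(2^(2/3)*a) + (C1*sin(2^(2/3)*sqrt(3)*a/2) + C2*cos(2^(2/3)*sqrt(3)*a/2))*exp(-2^(2/3)*a/2)


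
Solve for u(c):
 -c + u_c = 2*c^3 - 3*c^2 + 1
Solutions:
 u(c) = C1 + c^4/2 - c^3 + c^2/2 + c


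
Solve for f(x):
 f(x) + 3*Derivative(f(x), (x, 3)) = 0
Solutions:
 f(x) = C3*exp(-3^(2/3)*x/3) + (C1*sin(3^(1/6)*x/2) + C2*cos(3^(1/6)*x/2))*exp(3^(2/3)*x/6)


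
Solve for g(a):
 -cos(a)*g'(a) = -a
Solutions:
 g(a) = C1 + Integral(a/cos(a), a)


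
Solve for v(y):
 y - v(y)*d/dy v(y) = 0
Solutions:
 v(y) = -sqrt(C1 + y^2)
 v(y) = sqrt(C1 + y^2)


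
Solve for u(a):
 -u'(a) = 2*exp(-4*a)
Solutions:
 u(a) = C1 + exp(-4*a)/2


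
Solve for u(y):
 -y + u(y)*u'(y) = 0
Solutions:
 u(y) = -sqrt(C1 + y^2)
 u(y) = sqrt(C1 + y^2)


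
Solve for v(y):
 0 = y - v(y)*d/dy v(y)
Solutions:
 v(y) = -sqrt(C1 + y^2)
 v(y) = sqrt(C1 + y^2)


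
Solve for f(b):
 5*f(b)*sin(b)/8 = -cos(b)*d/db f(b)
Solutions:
 f(b) = C1*cos(b)^(5/8)


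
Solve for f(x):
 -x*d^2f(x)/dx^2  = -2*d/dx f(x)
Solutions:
 f(x) = C1 + C2*x^3


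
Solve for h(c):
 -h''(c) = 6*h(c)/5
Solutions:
 h(c) = C1*sin(sqrt(30)*c/5) + C2*cos(sqrt(30)*c/5)


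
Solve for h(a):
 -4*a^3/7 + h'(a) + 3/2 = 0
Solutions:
 h(a) = C1 + a^4/7 - 3*a/2


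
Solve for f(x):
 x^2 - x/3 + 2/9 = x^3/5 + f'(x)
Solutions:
 f(x) = C1 - x^4/20 + x^3/3 - x^2/6 + 2*x/9


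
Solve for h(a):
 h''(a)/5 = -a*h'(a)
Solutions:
 h(a) = C1 + C2*erf(sqrt(10)*a/2)


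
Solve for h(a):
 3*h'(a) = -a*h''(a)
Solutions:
 h(a) = C1 + C2/a^2


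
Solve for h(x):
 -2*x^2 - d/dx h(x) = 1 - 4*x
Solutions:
 h(x) = C1 - 2*x^3/3 + 2*x^2 - x


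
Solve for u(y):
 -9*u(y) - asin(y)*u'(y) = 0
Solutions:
 u(y) = C1*exp(-9*Integral(1/asin(y), y))


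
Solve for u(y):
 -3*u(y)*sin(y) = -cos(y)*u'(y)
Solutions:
 u(y) = C1/cos(y)^3


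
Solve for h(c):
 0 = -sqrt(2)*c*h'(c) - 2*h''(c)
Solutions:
 h(c) = C1 + C2*erf(2^(1/4)*c/2)


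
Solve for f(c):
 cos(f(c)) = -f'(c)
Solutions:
 f(c) = pi - asin((C1 + exp(2*c))/(C1 - exp(2*c)))
 f(c) = asin((C1 + exp(2*c))/(C1 - exp(2*c)))


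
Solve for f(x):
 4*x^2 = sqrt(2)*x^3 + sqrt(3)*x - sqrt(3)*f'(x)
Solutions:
 f(x) = C1 + sqrt(6)*x^4/12 - 4*sqrt(3)*x^3/9 + x^2/2


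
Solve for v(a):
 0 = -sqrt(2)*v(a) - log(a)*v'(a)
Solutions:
 v(a) = C1*exp(-sqrt(2)*li(a))


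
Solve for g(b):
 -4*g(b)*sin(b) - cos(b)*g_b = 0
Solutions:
 g(b) = C1*cos(b)^4


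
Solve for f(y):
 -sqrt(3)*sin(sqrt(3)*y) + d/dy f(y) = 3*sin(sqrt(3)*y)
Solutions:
 f(y) = C1 - sqrt(3)*cos(sqrt(3)*y) - cos(sqrt(3)*y)


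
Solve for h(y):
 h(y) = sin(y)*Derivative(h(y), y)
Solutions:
 h(y) = C1*sqrt(cos(y) - 1)/sqrt(cos(y) + 1)


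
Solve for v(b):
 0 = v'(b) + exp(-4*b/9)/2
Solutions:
 v(b) = C1 + 9*exp(-4*b/9)/8


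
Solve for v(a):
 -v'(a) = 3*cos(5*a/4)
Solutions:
 v(a) = C1 - 12*sin(5*a/4)/5


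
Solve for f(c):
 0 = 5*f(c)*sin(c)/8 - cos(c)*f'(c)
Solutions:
 f(c) = C1/cos(c)^(5/8)


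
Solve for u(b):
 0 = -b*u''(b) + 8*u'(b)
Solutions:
 u(b) = C1 + C2*b^9


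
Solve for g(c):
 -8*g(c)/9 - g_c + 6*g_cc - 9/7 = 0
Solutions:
 g(c) = C1*exp(c*(3 - sqrt(201))/36) + C2*exp(c*(3 + sqrt(201))/36) - 81/56


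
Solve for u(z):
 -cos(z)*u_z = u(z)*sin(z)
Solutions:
 u(z) = C1*cos(z)


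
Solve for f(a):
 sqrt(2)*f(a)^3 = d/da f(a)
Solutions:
 f(a) = -sqrt(2)*sqrt(-1/(C1 + sqrt(2)*a))/2
 f(a) = sqrt(2)*sqrt(-1/(C1 + sqrt(2)*a))/2


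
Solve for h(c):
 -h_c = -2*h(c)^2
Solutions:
 h(c) = -1/(C1 + 2*c)


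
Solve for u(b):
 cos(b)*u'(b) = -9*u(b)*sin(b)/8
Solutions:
 u(b) = C1*cos(b)^(9/8)


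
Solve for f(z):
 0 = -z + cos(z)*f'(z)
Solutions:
 f(z) = C1 + Integral(z/cos(z), z)


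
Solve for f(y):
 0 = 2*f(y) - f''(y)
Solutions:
 f(y) = C1*exp(-sqrt(2)*y) + C2*exp(sqrt(2)*y)


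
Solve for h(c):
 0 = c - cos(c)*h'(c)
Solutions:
 h(c) = C1 + Integral(c/cos(c), c)


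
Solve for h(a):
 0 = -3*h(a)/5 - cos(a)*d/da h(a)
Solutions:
 h(a) = C1*(sin(a) - 1)^(3/10)/(sin(a) + 1)^(3/10)


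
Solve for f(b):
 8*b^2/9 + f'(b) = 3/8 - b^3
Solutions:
 f(b) = C1 - b^4/4 - 8*b^3/27 + 3*b/8


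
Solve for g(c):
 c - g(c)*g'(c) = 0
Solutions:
 g(c) = -sqrt(C1 + c^2)
 g(c) = sqrt(C1 + c^2)


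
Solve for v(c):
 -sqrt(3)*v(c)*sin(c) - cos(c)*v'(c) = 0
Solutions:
 v(c) = C1*cos(c)^(sqrt(3))


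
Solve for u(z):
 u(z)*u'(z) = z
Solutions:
 u(z) = -sqrt(C1 + z^2)
 u(z) = sqrt(C1 + z^2)


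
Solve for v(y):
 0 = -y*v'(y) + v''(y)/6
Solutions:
 v(y) = C1 + C2*erfi(sqrt(3)*y)


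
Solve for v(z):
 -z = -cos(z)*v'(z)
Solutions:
 v(z) = C1 + Integral(z/cos(z), z)


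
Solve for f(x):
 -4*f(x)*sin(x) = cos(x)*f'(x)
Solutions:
 f(x) = C1*cos(x)^4


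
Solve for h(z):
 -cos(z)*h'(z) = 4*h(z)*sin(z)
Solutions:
 h(z) = C1*cos(z)^4


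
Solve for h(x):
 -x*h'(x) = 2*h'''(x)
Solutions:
 h(x) = C1 + Integral(C2*airyai(-2^(2/3)*x/2) + C3*airybi(-2^(2/3)*x/2), x)


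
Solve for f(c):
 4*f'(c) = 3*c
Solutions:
 f(c) = C1 + 3*c^2/8


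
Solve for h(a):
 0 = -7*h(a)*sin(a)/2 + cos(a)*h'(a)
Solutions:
 h(a) = C1/cos(a)^(7/2)


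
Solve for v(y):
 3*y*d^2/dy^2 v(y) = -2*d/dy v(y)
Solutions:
 v(y) = C1 + C2*y^(1/3)


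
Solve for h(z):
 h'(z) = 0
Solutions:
 h(z) = C1


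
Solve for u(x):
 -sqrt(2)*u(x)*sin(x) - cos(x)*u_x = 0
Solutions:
 u(x) = C1*cos(x)^(sqrt(2))


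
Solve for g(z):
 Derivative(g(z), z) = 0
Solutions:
 g(z) = C1


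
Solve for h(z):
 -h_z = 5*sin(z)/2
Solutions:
 h(z) = C1 + 5*cos(z)/2


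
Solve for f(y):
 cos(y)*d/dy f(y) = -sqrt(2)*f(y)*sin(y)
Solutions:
 f(y) = C1*cos(y)^(sqrt(2))


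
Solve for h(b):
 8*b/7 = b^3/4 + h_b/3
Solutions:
 h(b) = C1 - 3*b^4/16 + 12*b^2/7


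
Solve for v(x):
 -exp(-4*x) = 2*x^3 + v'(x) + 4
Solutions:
 v(x) = C1 - x^4/2 - 4*x + exp(-4*x)/4


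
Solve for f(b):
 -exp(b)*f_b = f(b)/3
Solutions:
 f(b) = C1*exp(exp(-b)/3)


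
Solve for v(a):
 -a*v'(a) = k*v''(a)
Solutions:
 v(a) = C1 + C2*sqrt(k)*erf(sqrt(2)*a*sqrt(1/k)/2)


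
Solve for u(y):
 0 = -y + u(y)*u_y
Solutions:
 u(y) = -sqrt(C1 + y^2)
 u(y) = sqrt(C1 + y^2)


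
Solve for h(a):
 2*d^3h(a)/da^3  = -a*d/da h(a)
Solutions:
 h(a) = C1 + Integral(C2*airyai(-2^(2/3)*a/2) + C3*airybi(-2^(2/3)*a/2), a)


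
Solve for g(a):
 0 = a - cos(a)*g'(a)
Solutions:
 g(a) = C1 + Integral(a/cos(a), a)


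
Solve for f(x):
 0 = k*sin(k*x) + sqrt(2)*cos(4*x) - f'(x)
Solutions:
 f(x) = C1 + sqrt(2)*sin(4*x)/4 - cos(k*x)


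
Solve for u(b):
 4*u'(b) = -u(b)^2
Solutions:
 u(b) = 4/(C1 + b)


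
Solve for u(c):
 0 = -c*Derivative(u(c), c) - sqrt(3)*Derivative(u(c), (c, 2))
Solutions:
 u(c) = C1 + C2*erf(sqrt(2)*3^(3/4)*c/6)


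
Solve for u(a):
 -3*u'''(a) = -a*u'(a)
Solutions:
 u(a) = C1 + Integral(C2*airyai(3^(2/3)*a/3) + C3*airybi(3^(2/3)*a/3), a)


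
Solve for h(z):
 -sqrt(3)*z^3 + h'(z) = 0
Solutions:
 h(z) = C1 + sqrt(3)*z^4/4


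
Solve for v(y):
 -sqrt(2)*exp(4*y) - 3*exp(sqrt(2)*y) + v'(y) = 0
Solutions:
 v(y) = C1 + sqrt(2)*exp(4*y)/4 + 3*sqrt(2)*exp(sqrt(2)*y)/2


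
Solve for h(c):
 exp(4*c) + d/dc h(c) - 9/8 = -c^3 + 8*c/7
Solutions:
 h(c) = C1 - c^4/4 + 4*c^2/7 + 9*c/8 - exp(4*c)/4


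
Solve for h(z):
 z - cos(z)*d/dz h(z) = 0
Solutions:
 h(z) = C1 + Integral(z/cos(z), z)


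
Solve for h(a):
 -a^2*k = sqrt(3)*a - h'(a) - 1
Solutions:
 h(a) = C1 + a^3*k/3 + sqrt(3)*a^2/2 - a


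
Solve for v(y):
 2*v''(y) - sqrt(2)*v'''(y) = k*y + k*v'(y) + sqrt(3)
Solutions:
 v(y) = C1 + C2*exp(sqrt(2)*y*(1 - sqrt(-sqrt(2)*k + 1))/2) + C3*exp(sqrt(2)*y*(sqrt(-sqrt(2)*k + 1) + 1)/2) - y^2/2 - 2*y/k - sqrt(3)*y/k


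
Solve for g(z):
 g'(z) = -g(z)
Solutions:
 g(z) = C1*exp(-z)


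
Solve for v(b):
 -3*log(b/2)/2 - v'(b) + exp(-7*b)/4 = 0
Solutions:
 v(b) = C1 - 3*b*log(b)/2 + 3*b*(log(2) + 1)/2 - exp(-7*b)/28


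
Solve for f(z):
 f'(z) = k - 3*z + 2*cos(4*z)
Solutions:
 f(z) = C1 + k*z - 3*z^2/2 + sin(4*z)/2


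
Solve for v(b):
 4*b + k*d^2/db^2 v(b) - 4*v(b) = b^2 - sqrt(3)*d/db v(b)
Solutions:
 v(b) = C1*exp(b*(sqrt(16*k + 3) - sqrt(3))/(2*k)) + C2*exp(-b*(sqrt(16*k + 3) + sqrt(3))/(2*k)) - b^2/4 - sqrt(3)*b/8 + b - k/8 - 3/32 + sqrt(3)/4


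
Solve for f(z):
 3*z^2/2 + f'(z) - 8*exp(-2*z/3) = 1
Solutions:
 f(z) = C1 - z^3/2 + z - 12*exp(-2*z/3)


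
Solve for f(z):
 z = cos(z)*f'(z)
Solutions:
 f(z) = C1 + Integral(z/cos(z), z)


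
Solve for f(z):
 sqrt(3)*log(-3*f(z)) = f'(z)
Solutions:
 -sqrt(3)*Integral(1/(log(-_y) + log(3)), (_y, f(z)))/3 = C1 - z


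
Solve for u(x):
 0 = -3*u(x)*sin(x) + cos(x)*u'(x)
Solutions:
 u(x) = C1/cos(x)^3


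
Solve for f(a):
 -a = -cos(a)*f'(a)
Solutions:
 f(a) = C1 + Integral(a/cos(a), a)


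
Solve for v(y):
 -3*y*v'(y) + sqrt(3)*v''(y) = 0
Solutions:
 v(y) = C1 + C2*erfi(sqrt(2)*3^(1/4)*y/2)


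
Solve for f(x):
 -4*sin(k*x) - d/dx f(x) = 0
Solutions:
 f(x) = C1 + 4*cos(k*x)/k


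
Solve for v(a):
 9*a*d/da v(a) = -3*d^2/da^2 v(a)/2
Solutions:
 v(a) = C1 + C2*erf(sqrt(3)*a)


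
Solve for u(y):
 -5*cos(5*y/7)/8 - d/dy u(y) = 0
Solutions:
 u(y) = C1 - 7*sin(5*y/7)/8


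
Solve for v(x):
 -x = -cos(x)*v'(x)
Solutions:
 v(x) = C1 + Integral(x/cos(x), x)


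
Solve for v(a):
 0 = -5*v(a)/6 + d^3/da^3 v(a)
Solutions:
 v(a) = C3*exp(5^(1/3)*6^(2/3)*a/6) + (C1*sin(2^(2/3)*3^(1/6)*5^(1/3)*a/4) + C2*cos(2^(2/3)*3^(1/6)*5^(1/3)*a/4))*exp(-5^(1/3)*6^(2/3)*a/12)


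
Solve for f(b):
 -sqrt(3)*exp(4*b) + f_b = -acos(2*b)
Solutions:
 f(b) = C1 - b*acos(2*b) + sqrt(1 - 4*b^2)/2 + sqrt(3)*exp(4*b)/4


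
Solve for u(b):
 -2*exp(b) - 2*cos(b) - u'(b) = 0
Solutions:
 u(b) = C1 - 2*exp(b) - 2*sin(b)


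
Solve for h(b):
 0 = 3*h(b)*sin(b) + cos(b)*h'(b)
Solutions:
 h(b) = C1*cos(b)^3


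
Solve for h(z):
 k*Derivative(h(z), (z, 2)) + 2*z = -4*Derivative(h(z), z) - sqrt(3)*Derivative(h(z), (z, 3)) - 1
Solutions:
 h(z) = C1 + C2*exp(sqrt(3)*z*(-k + sqrt(k^2 - 16*sqrt(3)))/6) + C3*exp(-sqrt(3)*z*(k + sqrt(k^2 - 16*sqrt(3)))/6) + k*z/8 - z^2/4 - z/4


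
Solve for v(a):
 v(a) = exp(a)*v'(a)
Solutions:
 v(a) = C1*exp(-exp(-a))


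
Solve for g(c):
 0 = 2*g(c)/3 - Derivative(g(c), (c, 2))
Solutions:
 g(c) = C1*exp(-sqrt(6)*c/3) + C2*exp(sqrt(6)*c/3)


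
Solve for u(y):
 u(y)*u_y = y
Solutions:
 u(y) = -sqrt(C1 + y^2)
 u(y) = sqrt(C1 + y^2)


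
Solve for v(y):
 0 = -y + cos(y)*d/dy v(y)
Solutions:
 v(y) = C1 + Integral(y/cos(y), y)


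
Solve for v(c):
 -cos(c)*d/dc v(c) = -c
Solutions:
 v(c) = C1 + Integral(c/cos(c), c)


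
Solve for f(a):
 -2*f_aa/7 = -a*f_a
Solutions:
 f(a) = C1 + C2*erfi(sqrt(7)*a/2)


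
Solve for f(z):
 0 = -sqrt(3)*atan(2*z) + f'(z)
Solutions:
 f(z) = C1 + sqrt(3)*(z*atan(2*z) - log(4*z^2 + 1)/4)


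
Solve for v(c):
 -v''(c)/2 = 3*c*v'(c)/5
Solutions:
 v(c) = C1 + C2*erf(sqrt(15)*c/5)


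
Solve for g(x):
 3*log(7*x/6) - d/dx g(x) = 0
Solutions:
 g(x) = C1 + 3*x*log(x) - 3*x + x*log(343/216)


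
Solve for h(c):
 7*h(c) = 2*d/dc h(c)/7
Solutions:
 h(c) = C1*exp(49*c/2)


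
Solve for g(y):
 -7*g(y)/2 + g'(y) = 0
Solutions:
 g(y) = C1*exp(7*y/2)


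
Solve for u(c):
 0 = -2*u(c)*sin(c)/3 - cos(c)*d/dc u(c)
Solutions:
 u(c) = C1*cos(c)^(2/3)


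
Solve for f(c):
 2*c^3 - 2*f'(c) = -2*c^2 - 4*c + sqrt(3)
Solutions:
 f(c) = C1 + c^4/4 + c^3/3 + c^2 - sqrt(3)*c/2


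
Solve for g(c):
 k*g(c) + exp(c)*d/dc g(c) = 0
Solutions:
 g(c) = C1*exp(k*exp(-c))


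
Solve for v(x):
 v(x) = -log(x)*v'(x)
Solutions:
 v(x) = C1*exp(-li(x))


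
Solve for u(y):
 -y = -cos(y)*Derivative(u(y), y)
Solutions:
 u(y) = C1 + Integral(y/cos(y), y)


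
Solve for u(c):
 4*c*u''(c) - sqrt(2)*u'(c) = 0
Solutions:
 u(c) = C1 + C2*c^(sqrt(2)/4 + 1)


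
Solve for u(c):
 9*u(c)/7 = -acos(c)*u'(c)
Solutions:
 u(c) = C1*exp(-9*Integral(1/acos(c), c)/7)


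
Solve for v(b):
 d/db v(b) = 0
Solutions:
 v(b) = C1


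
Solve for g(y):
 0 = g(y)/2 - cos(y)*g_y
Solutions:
 g(y) = C1*(sin(y) + 1)^(1/4)/(sin(y) - 1)^(1/4)


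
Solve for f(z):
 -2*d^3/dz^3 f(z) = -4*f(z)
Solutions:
 f(z) = C3*exp(2^(1/3)*z) + (C1*sin(2^(1/3)*sqrt(3)*z/2) + C2*cos(2^(1/3)*sqrt(3)*z/2))*exp(-2^(1/3)*z/2)


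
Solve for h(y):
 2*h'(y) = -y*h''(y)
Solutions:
 h(y) = C1 + C2/y


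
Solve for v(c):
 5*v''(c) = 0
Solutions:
 v(c) = C1 + C2*c


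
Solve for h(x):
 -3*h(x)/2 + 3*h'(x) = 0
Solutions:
 h(x) = C1*exp(x/2)


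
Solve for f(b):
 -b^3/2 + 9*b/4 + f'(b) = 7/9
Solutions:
 f(b) = C1 + b^4/8 - 9*b^2/8 + 7*b/9


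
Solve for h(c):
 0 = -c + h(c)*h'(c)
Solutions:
 h(c) = -sqrt(C1 + c^2)
 h(c) = sqrt(C1 + c^2)


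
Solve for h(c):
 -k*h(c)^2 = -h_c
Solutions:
 h(c) = -1/(C1 + c*k)


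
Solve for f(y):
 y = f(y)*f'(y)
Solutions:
 f(y) = -sqrt(C1 + y^2)
 f(y) = sqrt(C1 + y^2)


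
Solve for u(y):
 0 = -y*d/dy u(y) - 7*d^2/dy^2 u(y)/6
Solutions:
 u(y) = C1 + C2*erf(sqrt(21)*y/7)


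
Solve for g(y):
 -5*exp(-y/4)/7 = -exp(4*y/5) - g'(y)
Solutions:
 g(y) = C1 - 5*exp(4*y/5)/4 - 20*exp(-y/4)/7


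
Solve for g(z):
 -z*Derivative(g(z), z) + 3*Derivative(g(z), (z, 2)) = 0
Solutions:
 g(z) = C1 + C2*erfi(sqrt(6)*z/6)


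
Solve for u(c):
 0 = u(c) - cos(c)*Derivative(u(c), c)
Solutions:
 u(c) = C1*sqrt(sin(c) + 1)/sqrt(sin(c) - 1)


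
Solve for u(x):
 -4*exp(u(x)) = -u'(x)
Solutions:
 u(x) = log(-1/(C1 + 4*x))


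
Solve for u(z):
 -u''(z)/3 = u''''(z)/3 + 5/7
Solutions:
 u(z) = C1 + C2*z + C3*sin(z) + C4*cos(z) - 15*z^2/14


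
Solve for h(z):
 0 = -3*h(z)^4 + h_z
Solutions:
 h(z) = (-1/(C1 + 9*z))^(1/3)
 h(z) = (-1/(C1 + 3*z))^(1/3)*(-3^(2/3) - 3*3^(1/6)*I)/6
 h(z) = (-1/(C1 + 3*z))^(1/3)*(-3^(2/3) + 3*3^(1/6)*I)/6


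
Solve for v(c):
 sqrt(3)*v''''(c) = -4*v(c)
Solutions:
 v(c) = (C1*sin(3^(7/8)*c/3) + C2*cos(3^(7/8)*c/3))*exp(-3^(7/8)*c/3) + (C3*sin(3^(7/8)*c/3) + C4*cos(3^(7/8)*c/3))*exp(3^(7/8)*c/3)


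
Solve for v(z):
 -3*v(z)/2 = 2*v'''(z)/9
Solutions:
 v(z) = C3*exp(-3*2^(1/3)*z/2) + (C1*sin(3*2^(1/3)*sqrt(3)*z/4) + C2*cos(3*2^(1/3)*sqrt(3)*z/4))*exp(3*2^(1/3)*z/4)


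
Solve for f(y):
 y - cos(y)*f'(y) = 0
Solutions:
 f(y) = C1 + Integral(y/cos(y), y)


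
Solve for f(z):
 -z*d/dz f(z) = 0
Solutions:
 f(z) = C1


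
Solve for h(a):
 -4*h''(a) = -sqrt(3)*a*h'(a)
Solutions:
 h(a) = C1 + C2*erfi(sqrt(2)*3^(1/4)*a/4)


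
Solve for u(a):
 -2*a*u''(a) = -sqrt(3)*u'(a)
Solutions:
 u(a) = C1 + C2*a^(sqrt(3)/2 + 1)


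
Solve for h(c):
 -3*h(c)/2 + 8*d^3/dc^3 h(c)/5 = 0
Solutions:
 h(c) = C3*exp(15^(1/3)*2^(2/3)*c/4) + (C1*sin(2^(2/3)*3^(5/6)*5^(1/3)*c/8) + C2*cos(2^(2/3)*3^(5/6)*5^(1/3)*c/8))*exp(-15^(1/3)*2^(2/3)*c/8)


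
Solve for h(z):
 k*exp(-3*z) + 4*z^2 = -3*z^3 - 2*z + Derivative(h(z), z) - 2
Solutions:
 h(z) = C1 - k*exp(-3*z)/3 + 3*z^4/4 + 4*z^3/3 + z^2 + 2*z


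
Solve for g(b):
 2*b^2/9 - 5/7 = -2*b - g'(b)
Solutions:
 g(b) = C1 - 2*b^3/27 - b^2 + 5*b/7


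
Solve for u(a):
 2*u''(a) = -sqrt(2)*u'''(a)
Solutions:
 u(a) = C1 + C2*a + C3*exp(-sqrt(2)*a)


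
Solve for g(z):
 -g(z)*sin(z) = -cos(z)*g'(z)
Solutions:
 g(z) = C1/cos(z)


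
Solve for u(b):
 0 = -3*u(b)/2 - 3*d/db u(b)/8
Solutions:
 u(b) = C1*exp(-4*b)


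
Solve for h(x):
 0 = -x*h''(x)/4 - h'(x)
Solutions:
 h(x) = C1 + C2/x^3


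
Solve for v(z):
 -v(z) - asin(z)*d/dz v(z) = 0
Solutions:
 v(z) = C1*exp(-Integral(1/asin(z), z))


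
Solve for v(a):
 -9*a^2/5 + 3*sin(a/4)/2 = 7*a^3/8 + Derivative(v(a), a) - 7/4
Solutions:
 v(a) = C1 - 7*a^4/32 - 3*a^3/5 + 7*a/4 - 6*cos(a/4)


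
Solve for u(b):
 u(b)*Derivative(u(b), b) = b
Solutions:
 u(b) = -sqrt(C1 + b^2)
 u(b) = sqrt(C1 + b^2)


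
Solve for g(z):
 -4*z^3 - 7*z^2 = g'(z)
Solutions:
 g(z) = C1 - z^4 - 7*z^3/3


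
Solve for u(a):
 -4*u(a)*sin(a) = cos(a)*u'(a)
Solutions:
 u(a) = C1*cos(a)^4


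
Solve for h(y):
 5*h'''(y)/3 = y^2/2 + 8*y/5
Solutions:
 h(y) = C1 + C2*y + C3*y^2 + y^5/200 + y^4/25


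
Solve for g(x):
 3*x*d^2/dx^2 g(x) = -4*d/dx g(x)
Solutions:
 g(x) = C1 + C2/x^(1/3)


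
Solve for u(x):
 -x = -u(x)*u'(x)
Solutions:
 u(x) = -sqrt(C1 + x^2)
 u(x) = sqrt(C1 + x^2)


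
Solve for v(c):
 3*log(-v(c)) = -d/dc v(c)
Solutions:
 -li(-v(c)) = C1 - 3*c


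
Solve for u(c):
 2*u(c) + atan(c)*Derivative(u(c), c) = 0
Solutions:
 u(c) = C1*exp(-2*Integral(1/atan(c), c))


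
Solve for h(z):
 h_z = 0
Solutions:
 h(z) = C1


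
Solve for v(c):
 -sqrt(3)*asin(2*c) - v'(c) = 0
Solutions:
 v(c) = C1 - sqrt(3)*(c*asin(2*c) + sqrt(1 - 4*c^2)/2)


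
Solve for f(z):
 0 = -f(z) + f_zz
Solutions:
 f(z) = C1*exp(-z) + C2*exp(z)


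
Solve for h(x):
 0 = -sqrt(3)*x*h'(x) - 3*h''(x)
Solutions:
 h(x) = C1 + C2*erf(sqrt(2)*3^(3/4)*x/6)


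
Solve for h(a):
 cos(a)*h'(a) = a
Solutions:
 h(a) = C1 + Integral(a/cos(a), a)


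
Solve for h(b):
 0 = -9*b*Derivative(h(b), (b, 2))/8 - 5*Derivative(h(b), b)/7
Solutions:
 h(b) = C1 + C2*b^(23/63)


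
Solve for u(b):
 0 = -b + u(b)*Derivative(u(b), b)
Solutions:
 u(b) = -sqrt(C1 + b^2)
 u(b) = sqrt(C1 + b^2)


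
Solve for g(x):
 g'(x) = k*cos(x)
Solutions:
 g(x) = C1 + k*sin(x)


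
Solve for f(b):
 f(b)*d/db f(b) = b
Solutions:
 f(b) = -sqrt(C1 + b^2)
 f(b) = sqrt(C1 + b^2)


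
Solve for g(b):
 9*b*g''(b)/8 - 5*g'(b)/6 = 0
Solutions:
 g(b) = C1 + C2*b^(47/27)


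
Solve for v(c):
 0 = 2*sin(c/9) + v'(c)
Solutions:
 v(c) = C1 + 18*cos(c/9)


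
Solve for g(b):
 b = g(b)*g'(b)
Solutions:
 g(b) = -sqrt(C1 + b^2)
 g(b) = sqrt(C1 + b^2)


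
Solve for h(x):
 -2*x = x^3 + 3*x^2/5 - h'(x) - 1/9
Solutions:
 h(x) = C1 + x^4/4 + x^3/5 + x^2 - x/9


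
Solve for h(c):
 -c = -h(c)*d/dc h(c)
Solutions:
 h(c) = -sqrt(C1 + c^2)
 h(c) = sqrt(C1 + c^2)


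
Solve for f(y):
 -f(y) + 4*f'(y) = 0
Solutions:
 f(y) = C1*exp(y/4)


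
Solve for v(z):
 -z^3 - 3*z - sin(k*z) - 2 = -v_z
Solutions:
 v(z) = C1 + z^4/4 + 3*z^2/2 + 2*z - cos(k*z)/k


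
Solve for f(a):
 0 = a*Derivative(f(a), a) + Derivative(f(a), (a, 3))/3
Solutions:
 f(a) = C1 + Integral(C2*airyai(-3^(1/3)*a) + C3*airybi(-3^(1/3)*a), a)


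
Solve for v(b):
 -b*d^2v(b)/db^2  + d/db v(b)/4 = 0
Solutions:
 v(b) = C1 + C2*b^(5/4)


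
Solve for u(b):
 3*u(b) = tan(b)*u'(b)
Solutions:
 u(b) = C1*sin(b)^3


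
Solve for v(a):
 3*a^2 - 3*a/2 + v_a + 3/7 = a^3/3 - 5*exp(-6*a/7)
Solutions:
 v(a) = C1 + a^4/12 - a^3 + 3*a^2/4 - 3*a/7 + 35*exp(-6*a/7)/6


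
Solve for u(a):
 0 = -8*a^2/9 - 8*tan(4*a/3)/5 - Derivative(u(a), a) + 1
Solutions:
 u(a) = C1 - 8*a^3/27 + a + 6*log(cos(4*a/3))/5


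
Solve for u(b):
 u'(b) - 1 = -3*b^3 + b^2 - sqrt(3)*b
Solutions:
 u(b) = C1 - 3*b^4/4 + b^3/3 - sqrt(3)*b^2/2 + b


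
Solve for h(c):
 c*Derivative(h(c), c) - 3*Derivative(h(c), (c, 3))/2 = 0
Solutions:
 h(c) = C1 + Integral(C2*airyai(2^(1/3)*3^(2/3)*c/3) + C3*airybi(2^(1/3)*3^(2/3)*c/3), c)


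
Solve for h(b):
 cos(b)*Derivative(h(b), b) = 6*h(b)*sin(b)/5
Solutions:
 h(b) = C1/cos(b)^(6/5)


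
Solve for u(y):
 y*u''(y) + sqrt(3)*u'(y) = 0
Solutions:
 u(y) = C1 + C2*y^(1 - sqrt(3))


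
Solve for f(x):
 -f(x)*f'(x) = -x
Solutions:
 f(x) = -sqrt(C1 + x^2)
 f(x) = sqrt(C1 + x^2)


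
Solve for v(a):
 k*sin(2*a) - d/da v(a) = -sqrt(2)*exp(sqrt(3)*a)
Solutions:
 v(a) = C1 - k*cos(2*a)/2 + sqrt(6)*exp(sqrt(3)*a)/3


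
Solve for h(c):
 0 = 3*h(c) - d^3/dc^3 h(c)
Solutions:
 h(c) = C3*exp(3^(1/3)*c) + (C1*sin(3^(5/6)*c/2) + C2*cos(3^(5/6)*c/2))*exp(-3^(1/3)*c/2)
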